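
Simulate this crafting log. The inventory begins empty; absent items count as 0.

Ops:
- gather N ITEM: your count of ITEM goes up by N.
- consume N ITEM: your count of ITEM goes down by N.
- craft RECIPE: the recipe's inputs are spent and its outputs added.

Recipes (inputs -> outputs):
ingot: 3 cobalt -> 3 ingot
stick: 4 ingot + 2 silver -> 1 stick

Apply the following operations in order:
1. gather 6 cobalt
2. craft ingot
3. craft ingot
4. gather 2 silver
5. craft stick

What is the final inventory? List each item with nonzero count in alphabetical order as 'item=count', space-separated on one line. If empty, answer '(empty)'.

After 1 (gather 6 cobalt): cobalt=6
After 2 (craft ingot): cobalt=3 ingot=3
After 3 (craft ingot): ingot=6
After 4 (gather 2 silver): ingot=6 silver=2
After 5 (craft stick): ingot=2 stick=1

Answer: ingot=2 stick=1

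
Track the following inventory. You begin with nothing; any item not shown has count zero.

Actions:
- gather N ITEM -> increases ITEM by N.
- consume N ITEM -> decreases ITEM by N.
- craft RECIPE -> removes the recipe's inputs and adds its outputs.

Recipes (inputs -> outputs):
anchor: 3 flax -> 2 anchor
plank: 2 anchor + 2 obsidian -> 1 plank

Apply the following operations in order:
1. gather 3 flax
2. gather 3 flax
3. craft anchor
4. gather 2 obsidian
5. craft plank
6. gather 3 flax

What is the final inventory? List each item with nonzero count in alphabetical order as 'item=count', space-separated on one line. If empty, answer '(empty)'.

Answer: flax=6 plank=1

Derivation:
After 1 (gather 3 flax): flax=3
After 2 (gather 3 flax): flax=6
After 3 (craft anchor): anchor=2 flax=3
After 4 (gather 2 obsidian): anchor=2 flax=3 obsidian=2
After 5 (craft plank): flax=3 plank=1
After 6 (gather 3 flax): flax=6 plank=1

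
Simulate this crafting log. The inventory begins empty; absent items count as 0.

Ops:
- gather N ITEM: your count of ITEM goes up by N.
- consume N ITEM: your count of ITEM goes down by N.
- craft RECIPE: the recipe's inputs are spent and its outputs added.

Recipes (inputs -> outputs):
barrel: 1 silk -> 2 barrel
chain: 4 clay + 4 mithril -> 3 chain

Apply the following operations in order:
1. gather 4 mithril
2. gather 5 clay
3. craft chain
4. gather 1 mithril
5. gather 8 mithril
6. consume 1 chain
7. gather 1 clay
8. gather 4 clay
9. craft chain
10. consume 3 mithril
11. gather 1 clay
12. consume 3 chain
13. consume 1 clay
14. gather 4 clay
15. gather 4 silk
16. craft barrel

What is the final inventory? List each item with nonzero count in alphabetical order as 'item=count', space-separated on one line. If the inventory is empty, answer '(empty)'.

After 1 (gather 4 mithril): mithril=4
After 2 (gather 5 clay): clay=5 mithril=4
After 3 (craft chain): chain=3 clay=1
After 4 (gather 1 mithril): chain=3 clay=1 mithril=1
After 5 (gather 8 mithril): chain=3 clay=1 mithril=9
After 6 (consume 1 chain): chain=2 clay=1 mithril=9
After 7 (gather 1 clay): chain=2 clay=2 mithril=9
After 8 (gather 4 clay): chain=2 clay=6 mithril=9
After 9 (craft chain): chain=5 clay=2 mithril=5
After 10 (consume 3 mithril): chain=5 clay=2 mithril=2
After 11 (gather 1 clay): chain=5 clay=3 mithril=2
After 12 (consume 3 chain): chain=2 clay=3 mithril=2
After 13 (consume 1 clay): chain=2 clay=2 mithril=2
After 14 (gather 4 clay): chain=2 clay=6 mithril=2
After 15 (gather 4 silk): chain=2 clay=6 mithril=2 silk=4
After 16 (craft barrel): barrel=2 chain=2 clay=6 mithril=2 silk=3

Answer: barrel=2 chain=2 clay=6 mithril=2 silk=3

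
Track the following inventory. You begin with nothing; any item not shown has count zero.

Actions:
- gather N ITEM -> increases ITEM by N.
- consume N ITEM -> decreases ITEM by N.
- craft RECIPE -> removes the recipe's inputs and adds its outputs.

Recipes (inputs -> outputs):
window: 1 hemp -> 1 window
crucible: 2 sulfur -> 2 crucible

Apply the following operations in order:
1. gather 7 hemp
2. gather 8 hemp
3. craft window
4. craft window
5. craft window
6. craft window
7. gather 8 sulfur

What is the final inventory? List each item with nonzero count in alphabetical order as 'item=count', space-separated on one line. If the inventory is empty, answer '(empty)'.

Answer: hemp=11 sulfur=8 window=4

Derivation:
After 1 (gather 7 hemp): hemp=7
After 2 (gather 8 hemp): hemp=15
After 3 (craft window): hemp=14 window=1
After 4 (craft window): hemp=13 window=2
After 5 (craft window): hemp=12 window=3
After 6 (craft window): hemp=11 window=4
After 7 (gather 8 sulfur): hemp=11 sulfur=8 window=4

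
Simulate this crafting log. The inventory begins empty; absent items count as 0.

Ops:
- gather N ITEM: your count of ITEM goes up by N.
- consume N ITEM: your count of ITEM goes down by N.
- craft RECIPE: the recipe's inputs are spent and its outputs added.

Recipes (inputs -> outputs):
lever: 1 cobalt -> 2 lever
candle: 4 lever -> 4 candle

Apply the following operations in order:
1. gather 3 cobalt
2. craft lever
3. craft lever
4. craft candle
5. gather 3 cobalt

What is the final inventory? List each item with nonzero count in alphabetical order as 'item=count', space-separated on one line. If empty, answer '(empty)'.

After 1 (gather 3 cobalt): cobalt=3
After 2 (craft lever): cobalt=2 lever=2
After 3 (craft lever): cobalt=1 lever=4
After 4 (craft candle): candle=4 cobalt=1
After 5 (gather 3 cobalt): candle=4 cobalt=4

Answer: candle=4 cobalt=4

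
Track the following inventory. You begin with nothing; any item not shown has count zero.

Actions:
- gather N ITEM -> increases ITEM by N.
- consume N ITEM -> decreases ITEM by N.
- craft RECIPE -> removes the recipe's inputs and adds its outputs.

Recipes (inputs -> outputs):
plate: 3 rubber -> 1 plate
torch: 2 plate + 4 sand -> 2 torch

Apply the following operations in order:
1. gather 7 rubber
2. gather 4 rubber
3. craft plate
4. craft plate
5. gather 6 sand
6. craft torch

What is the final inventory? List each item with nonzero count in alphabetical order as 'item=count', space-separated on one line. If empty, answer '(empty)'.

Answer: rubber=5 sand=2 torch=2

Derivation:
After 1 (gather 7 rubber): rubber=7
After 2 (gather 4 rubber): rubber=11
After 3 (craft plate): plate=1 rubber=8
After 4 (craft plate): plate=2 rubber=5
After 5 (gather 6 sand): plate=2 rubber=5 sand=6
After 6 (craft torch): rubber=5 sand=2 torch=2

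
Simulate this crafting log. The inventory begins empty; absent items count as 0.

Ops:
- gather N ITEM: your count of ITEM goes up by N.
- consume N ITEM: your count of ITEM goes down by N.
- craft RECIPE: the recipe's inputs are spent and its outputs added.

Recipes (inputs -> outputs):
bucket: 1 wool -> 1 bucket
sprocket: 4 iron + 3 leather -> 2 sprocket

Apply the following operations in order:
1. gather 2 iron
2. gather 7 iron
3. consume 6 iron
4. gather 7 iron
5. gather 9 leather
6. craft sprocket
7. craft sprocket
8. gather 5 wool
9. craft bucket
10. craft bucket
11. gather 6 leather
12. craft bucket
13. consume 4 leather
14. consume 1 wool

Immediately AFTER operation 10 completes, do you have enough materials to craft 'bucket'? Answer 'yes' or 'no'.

After 1 (gather 2 iron): iron=2
After 2 (gather 7 iron): iron=9
After 3 (consume 6 iron): iron=3
After 4 (gather 7 iron): iron=10
After 5 (gather 9 leather): iron=10 leather=9
After 6 (craft sprocket): iron=6 leather=6 sprocket=2
After 7 (craft sprocket): iron=2 leather=3 sprocket=4
After 8 (gather 5 wool): iron=2 leather=3 sprocket=4 wool=5
After 9 (craft bucket): bucket=1 iron=2 leather=3 sprocket=4 wool=4
After 10 (craft bucket): bucket=2 iron=2 leather=3 sprocket=4 wool=3

Answer: yes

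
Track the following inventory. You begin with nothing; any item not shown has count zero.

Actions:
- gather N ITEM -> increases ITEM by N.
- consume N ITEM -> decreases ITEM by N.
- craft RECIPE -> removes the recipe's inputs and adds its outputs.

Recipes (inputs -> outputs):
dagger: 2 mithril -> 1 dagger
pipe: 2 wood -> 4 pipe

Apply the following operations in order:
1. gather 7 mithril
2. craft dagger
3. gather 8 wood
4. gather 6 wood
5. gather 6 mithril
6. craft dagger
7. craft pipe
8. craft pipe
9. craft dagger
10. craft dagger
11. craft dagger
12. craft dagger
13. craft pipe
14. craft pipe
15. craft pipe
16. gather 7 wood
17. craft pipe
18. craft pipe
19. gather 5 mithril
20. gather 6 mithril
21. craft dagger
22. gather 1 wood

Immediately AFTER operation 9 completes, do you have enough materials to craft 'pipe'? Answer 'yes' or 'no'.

After 1 (gather 7 mithril): mithril=7
After 2 (craft dagger): dagger=1 mithril=5
After 3 (gather 8 wood): dagger=1 mithril=5 wood=8
After 4 (gather 6 wood): dagger=1 mithril=5 wood=14
After 5 (gather 6 mithril): dagger=1 mithril=11 wood=14
After 6 (craft dagger): dagger=2 mithril=9 wood=14
After 7 (craft pipe): dagger=2 mithril=9 pipe=4 wood=12
After 8 (craft pipe): dagger=2 mithril=9 pipe=8 wood=10
After 9 (craft dagger): dagger=3 mithril=7 pipe=8 wood=10

Answer: yes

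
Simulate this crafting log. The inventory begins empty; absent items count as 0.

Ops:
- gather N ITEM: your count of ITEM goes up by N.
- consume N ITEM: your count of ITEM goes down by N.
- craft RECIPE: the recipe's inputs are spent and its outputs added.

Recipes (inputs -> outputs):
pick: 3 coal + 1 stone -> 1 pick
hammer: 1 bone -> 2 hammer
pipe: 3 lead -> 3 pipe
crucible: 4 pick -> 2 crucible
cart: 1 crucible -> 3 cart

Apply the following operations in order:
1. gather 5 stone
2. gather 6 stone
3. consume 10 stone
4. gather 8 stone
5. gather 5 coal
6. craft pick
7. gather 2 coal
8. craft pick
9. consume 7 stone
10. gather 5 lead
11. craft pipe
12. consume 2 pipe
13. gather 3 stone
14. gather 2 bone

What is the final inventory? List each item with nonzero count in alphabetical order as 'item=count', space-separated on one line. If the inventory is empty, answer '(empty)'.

Answer: bone=2 coal=1 lead=2 pick=2 pipe=1 stone=3

Derivation:
After 1 (gather 5 stone): stone=5
After 2 (gather 6 stone): stone=11
After 3 (consume 10 stone): stone=1
After 4 (gather 8 stone): stone=9
After 5 (gather 5 coal): coal=5 stone=9
After 6 (craft pick): coal=2 pick=1 stone=8
After 7 (gather 2 coal): coal=4 pick=1 stone=8
After 8 (craft pick): coal=1 pick=2 stone=7
After 9 (consume 7 stone): coal=1 pick=2
After 10 (gather 5 lead): coal=1 lead=5 pick=2
After 11 (craft pipe): coal=1 lead=2 pick=2 pipe=3
After 12 (consume 2 pipe): coal=1 lead=2 pick=2 pipe=1
After 13 (gather 3 stone): coal=1 lead=2 pick=2 pipe=1 stone=3
After 14 (gather 2 bone): bone=2 coal=1 lead=2 pick=2 pipe=1 stone=3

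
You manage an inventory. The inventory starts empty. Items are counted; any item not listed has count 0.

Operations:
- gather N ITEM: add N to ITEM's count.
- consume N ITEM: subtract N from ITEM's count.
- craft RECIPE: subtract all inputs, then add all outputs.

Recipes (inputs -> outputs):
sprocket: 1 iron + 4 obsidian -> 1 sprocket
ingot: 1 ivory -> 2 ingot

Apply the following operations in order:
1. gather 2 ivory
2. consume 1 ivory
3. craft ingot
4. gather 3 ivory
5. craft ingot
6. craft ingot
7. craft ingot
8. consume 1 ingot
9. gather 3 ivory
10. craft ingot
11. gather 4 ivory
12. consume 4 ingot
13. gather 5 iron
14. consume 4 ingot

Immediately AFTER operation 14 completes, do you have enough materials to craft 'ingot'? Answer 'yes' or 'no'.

After 1 (gather 2 ivory): ivory=2
After 2 (consume 1 ivory): ivory=1
After 3 (craft ingot): ingot=2
After 4 (gather 3 ivory): ingot=2 ivory=3
After 5 (craft ingot): ingot=4 ivory=2
After 6 (craft ingot): ingot=6 ivory=1
After 7 (craft ingot): ingot=8
After 8 (consume 1 ingot): ingot=7
After 9 (gather 3 ivory): ingot=7 ivory=3
After 10 (craft ingot): ingot=9 ivory=2
After 11 (gather 4 ivory): ingot=9 ivory=6
After 12 (consume 4 ingot): ingot=5 ivory=6
After 13 (gather 5 iron): ingot=5 iron=5 ivory=6
After 14 (consume 4 ingot): ingot=1 iron=5 ivory=6

Answer: yes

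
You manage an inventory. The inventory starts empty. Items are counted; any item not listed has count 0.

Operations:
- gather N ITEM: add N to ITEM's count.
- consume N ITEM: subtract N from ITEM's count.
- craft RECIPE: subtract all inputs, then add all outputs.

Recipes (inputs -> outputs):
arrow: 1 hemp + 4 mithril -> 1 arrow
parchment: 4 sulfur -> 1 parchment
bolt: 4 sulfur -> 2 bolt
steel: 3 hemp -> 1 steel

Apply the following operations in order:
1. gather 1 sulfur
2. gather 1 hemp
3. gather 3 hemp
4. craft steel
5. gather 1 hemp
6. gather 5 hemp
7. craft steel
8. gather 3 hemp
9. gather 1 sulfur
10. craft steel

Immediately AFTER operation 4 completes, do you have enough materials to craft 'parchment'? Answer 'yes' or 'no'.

After 1 (gather 1 sulfur): sulfur=1
After 2 (gather 1 hemp): hemp=1 sulfur=1
After 3 (gather 3 hemp): hemp=4 sulfur=1
After 4 (craft steel): hemp=1 steel=1 sulfur=1

Answer: no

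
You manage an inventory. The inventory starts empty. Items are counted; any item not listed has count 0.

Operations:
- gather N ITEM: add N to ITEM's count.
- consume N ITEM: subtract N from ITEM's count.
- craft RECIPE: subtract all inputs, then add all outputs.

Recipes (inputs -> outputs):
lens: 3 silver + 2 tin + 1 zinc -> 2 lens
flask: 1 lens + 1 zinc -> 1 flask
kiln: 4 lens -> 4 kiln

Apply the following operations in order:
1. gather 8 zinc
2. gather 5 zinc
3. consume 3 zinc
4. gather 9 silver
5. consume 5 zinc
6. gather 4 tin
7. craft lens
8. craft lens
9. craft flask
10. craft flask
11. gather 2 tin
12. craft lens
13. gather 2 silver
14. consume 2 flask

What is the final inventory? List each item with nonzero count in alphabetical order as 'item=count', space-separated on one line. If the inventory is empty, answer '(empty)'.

Answer: lens=4 silver=2

Derivation:
After 1 (gather 8 zinc): zinc=8
After 2 (gather 5 zinc): zinc=13
After 3 (consume 3 zinc): zinc=10
After 4 (gather 9 silver): silver=9 zinc=10
After 5 (consume 5 zinc): silver=9 zinc=5
After 6 (gather 4 tin): silver=9 tin=4 zinc=5
After 7 (craft lens): lens=2 silver=6 tin=2 zinc=4
After 8 (craft lens): lens=4 silver=3 zinc=3
After 9 (craft flask): flask=1 lens=3 silver=3 zinc=2
After 10 (craft flask): flask=2 lens=2 silver=3 zinc=1
After 11 (gather 2 tin): flask=2 lens=2 silver=3 tin=2 zinc=1
After 12 (craft lens): flask=2 lens=4
After 13 (gather 2 silver): flask=2 lens=4 silver=2
After 14 (consume 2 flask): lens=4 silver=2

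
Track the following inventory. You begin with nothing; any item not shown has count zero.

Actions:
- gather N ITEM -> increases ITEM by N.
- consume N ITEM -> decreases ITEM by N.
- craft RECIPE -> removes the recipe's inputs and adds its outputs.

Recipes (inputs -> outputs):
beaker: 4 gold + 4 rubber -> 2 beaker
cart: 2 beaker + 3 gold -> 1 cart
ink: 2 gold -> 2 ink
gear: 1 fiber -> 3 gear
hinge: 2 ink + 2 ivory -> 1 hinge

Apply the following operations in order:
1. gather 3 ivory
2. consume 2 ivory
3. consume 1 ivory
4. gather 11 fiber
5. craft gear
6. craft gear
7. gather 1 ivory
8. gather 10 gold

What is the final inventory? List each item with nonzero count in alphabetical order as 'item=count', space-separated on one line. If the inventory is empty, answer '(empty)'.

Answer: fiber=9 gear=6 gold=10 ivory=1

Derivation:
After 1 (gather 3 ivory): ivory=3
After 2 (consume 2 ivory): ivory=1
After 3 (consume 1 ivory): (empty)
After 4 (gather 11 fiber): fiber=11
After 5 (craft gear): fiber=10 gear=3
After 6 (craft gear): fiber=9 gear=6
After 7 (gather 1 ivory): fiber=9 gear=6 ivory=1
After 8 (gather 10 gold): fiber=9 gear=6 gold=10 ivory=1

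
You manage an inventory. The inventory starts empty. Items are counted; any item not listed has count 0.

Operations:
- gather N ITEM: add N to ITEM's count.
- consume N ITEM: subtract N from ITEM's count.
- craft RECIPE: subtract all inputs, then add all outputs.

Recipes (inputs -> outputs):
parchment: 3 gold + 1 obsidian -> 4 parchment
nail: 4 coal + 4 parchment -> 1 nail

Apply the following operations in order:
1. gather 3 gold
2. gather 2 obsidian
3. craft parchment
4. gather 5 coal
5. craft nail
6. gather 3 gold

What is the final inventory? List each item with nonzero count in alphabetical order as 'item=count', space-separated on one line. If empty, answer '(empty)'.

Answer: coal=1 gold=3 nail=1 obsidian=1

Derivation:
After 1 (gather 3 gold): gold=3
After 2 (gather 2 obsidian): gold=3 obsidian=2
After 3 (craft parchment): obsidian=1 parchment=4
After 4 (gather 5 coal): coal=5 obsidian=1 parchment=4
After 5 (craft nail): coal=1 nail=1 obsidian=1
After 6 (gather 3 gold): coal=1 gold=3 nail=1 obsidian=1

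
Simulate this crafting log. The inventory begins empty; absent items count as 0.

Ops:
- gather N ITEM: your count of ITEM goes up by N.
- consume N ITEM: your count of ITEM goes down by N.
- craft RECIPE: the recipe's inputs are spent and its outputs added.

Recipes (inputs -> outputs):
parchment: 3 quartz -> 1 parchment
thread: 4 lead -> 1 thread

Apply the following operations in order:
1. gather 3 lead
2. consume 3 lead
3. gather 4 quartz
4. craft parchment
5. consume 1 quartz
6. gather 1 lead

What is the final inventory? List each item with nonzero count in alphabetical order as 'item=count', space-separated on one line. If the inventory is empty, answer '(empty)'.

Answer: lead=1 parchment=1

Derivation:
After 1 (gather 3 lead): lead=3
After 2 (consume 3 lead): (empty)
After 3 (gather 4 quartz): quartz=4
After 4 (craft parchment): parchment=1 quartz=1
After 5 (consume 1 quartz): parchment=1
After 6 (gather 1 lead): lead=1 parchment=1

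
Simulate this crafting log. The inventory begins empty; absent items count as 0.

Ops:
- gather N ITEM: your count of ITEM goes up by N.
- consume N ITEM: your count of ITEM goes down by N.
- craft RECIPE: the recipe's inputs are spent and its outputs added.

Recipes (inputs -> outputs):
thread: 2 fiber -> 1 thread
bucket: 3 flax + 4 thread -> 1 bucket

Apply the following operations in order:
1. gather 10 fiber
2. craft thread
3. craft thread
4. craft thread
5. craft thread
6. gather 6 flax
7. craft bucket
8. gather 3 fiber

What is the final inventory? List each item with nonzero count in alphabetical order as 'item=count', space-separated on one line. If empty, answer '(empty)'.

After 1 (gather 10 fiber): fiber=10
After 2 (craft thread): fiber=8 thread=1
After 3 (craft thread): fiber=6 thread=2
After 4 (craft thread): fiber=4 thread=3
After 5 (craft thread): fiber=2 thread=4
After 6 (gather 6 flax): fiber=2 flax=6 thread=4
After 7 (craft bucket): bucket=1 fiber=2 flax=3
After 8 (gather 3 fiber): bucket=1 fiber=5 flax=3

Answer: bucket=1 fiber=5 flax=3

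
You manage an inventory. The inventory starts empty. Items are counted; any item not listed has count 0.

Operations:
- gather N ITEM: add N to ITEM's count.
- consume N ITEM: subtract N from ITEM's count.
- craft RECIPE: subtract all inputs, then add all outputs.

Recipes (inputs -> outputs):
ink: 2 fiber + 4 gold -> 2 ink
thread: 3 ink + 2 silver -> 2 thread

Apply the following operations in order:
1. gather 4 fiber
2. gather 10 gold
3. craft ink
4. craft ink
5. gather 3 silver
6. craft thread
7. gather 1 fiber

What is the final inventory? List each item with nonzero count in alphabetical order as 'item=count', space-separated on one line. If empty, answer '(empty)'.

Answer: fiber=1 gold=2 ink=1 silver=1 thread=2

Derivation:
After 1 (gather 4 fiber): fiber=4
After 2 (gather 10 gold): fiber=4 gold=10
After 3 (craft ink): fiber=2 gold=6 ink=2
After 4 (craft ink): gold=2 ink=4
After 5 (gather 3 silver): gold=2 ink=4 silver=3
After 6 (craft thread): gold=2 ink=1 silver=1 thread=2
After 7 (gather 1 fiber): fiber=1 gold=2 ink=1 silver=1 thread=2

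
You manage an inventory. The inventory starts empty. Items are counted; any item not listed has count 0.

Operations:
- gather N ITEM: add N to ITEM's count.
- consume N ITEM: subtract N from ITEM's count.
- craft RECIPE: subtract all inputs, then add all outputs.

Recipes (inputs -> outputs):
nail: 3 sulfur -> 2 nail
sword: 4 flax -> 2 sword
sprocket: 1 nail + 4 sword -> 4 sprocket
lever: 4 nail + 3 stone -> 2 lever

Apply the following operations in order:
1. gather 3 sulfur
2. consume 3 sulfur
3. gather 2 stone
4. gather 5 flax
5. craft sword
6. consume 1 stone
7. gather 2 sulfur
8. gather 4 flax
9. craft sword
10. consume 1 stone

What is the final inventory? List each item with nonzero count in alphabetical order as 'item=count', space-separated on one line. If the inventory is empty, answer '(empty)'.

Answer: flax=1 sulfur=2 sword=4

Derivation:
After 1 (gather 3 sulfur): sulfur=3
After 2 (consume 3 sulfur): (empty)
After 3 (gather 2 stone): stone=2
After 4 (gather 5 flax): flax=5 stone=2
After 5 (craft sword): flax=1 stone=2 sword=2
After 6 (consume 1 stone): flax=1 stone=1 sword=2
After 7 (gather 2 sulfur): flax=1 stone=1 sulfur=2 sword=2
After 8 (gather 4 flax): flax=5 stone=1 sulfur=2 sword=2
After 9 (craft sword): flax=1 stone=1 sulfur=2 sword=4
After 10 (consume 1 stone): flax=1 sulfur=2 sword=4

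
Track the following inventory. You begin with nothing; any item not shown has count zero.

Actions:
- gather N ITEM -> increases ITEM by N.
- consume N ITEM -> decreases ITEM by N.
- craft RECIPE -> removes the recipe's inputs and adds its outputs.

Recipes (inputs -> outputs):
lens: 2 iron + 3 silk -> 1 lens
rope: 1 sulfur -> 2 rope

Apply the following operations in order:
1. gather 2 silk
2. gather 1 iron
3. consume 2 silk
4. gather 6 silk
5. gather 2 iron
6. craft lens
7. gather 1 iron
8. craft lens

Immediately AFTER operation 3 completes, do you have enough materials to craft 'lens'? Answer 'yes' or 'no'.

After 1 (gather 2 silk): silk=2
After 2 (gather 1 iron): iron=1 silk=2
After 3 (consume 2 silk): iron=1

Answer: no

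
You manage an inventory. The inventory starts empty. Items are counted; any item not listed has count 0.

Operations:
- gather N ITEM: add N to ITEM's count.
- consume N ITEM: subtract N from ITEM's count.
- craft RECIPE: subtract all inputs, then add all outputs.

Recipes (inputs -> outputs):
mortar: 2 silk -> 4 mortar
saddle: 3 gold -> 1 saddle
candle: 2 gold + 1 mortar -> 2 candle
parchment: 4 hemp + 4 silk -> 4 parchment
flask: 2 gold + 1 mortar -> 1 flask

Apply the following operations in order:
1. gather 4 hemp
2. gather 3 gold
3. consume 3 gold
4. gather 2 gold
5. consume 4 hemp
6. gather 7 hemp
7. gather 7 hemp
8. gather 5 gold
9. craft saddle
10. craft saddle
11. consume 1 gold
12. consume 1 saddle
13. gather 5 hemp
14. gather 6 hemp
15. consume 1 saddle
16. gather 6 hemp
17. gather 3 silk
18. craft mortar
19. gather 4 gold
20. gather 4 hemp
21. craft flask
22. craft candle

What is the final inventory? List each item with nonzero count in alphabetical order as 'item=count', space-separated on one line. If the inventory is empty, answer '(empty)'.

Answer: candle=2 flask=1 hemp=35 mortar=2 silk=1

Derivation:
After 1 (gather 4 hemp): hemp=4
After 2 (gather 3 gold): gold=3 hemp=4
After 3 (consume 3 gold): hemp=4
After 4 (gather 2 gold): gold=2 hemp=4
After 5 (consume 4 hemp): gold=2
After 6 (gather 7 hemp): gold=2 hemp=7
After 7 (gather 7 hemp): gold=2 hemp=14
After 8 (gather 5 gold): gold=7 hemp=14
After 9 (craft saddle): gold=4 hemp=14 saddle=1
After 10 (craft saddle): gold=1 hemp=14 saddle=2
After 11 (consume 1 gold): hemp=14 saddle=2
After 12 (consume 1 saddle): hemp=14 saddle=1
After 13 (gather 5 hemp): hemp=19 saddle=1
After 14 (gather 6 hemp): hemp=25 saddle=1
After 15 (consume 1 saddle): hemp=25
After 16 (gather 6 hemp): hemp=31
After 17 (gather 3 silk): hemp=31 silk=3
After 18 (craft mortar): hemp=31 mortar=4 silk=1
After 19 (gather 4 gold): gold=4 hemp=31 mortar=4 silk=1
After 20 (gather 4 hemp): gold=4 hemp=35 mortar=4 silk=1
After 21 (craft flask): flask=1 gold=2 hemp=35 mortar=3 silk=1
After 22 (craft candle): candle=2 flask=1 hemp=35 mortar=2 silk=1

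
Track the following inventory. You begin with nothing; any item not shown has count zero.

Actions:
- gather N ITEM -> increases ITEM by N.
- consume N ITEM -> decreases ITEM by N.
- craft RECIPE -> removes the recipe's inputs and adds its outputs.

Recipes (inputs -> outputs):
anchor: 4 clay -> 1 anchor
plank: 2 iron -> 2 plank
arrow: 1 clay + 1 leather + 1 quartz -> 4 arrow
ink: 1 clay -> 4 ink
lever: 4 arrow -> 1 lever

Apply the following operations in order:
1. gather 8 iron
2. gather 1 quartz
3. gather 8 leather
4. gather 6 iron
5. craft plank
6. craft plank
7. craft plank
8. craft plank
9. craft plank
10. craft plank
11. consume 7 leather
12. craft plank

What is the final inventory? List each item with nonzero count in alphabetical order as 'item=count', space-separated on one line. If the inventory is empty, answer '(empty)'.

Answer: leather=1 plank=14 quartz=1

Derivation:
After 1 (gather 8 iron): iron=8
After 2 (gather 1 quartz): iron=8 quartz=1
After 3 (gather 8 leather): iron=8 leather=8 quartz=1
After 4 (gather 6 iron): iron=14 leather=8 quartz=1
After 5 (craft plank): iron=12 leather=8 plank=2 quartz=1
After 6 (craft plank): iron=10 leather=8 plank=4 quartz=1
After 7 (craft plank): iron=8 leather=8 plank=6 quartz=1
After 8 (craft plank): iron=6 leather=8 plank=8 quartz=1
After 9 (craft plank): iron=4 leather=8 plank=10 quartz=1
After 10 (craft plank): iron=2 leather=8 plank=12 quartz=1
After 11 (consume 7 leather): iron=2 leather=1 plank=12 quartz=1
After 12 (craft plank): leather=1 plank=14 quartz=1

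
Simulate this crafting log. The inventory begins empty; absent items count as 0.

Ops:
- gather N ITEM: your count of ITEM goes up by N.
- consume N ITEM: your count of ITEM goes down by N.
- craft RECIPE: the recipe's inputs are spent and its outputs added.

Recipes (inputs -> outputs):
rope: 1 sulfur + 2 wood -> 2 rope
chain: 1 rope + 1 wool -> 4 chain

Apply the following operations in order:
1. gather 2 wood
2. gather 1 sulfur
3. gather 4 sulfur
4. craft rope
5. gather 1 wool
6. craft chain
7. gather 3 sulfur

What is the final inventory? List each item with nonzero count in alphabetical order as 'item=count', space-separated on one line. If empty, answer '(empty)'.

After 1 (gather 2 wood): wood=2
After 2 (gather 1 sulfur): sulfur=1 wood=2
After 3 (gather 4 sulfur): sulfur=5 wood=2
After 4 (craft rope): rope=2 sulfur=4
After 5 (gather 1 wool): rope=2 sulfur=4 wool=1
After 6 (craft chain): chain=4 rope=1 sulfur=4
After 7 (gather 3 sulfur): chain=4 rope=1 sulfur=7

Answer: chain=4 rope=1 sulfur=7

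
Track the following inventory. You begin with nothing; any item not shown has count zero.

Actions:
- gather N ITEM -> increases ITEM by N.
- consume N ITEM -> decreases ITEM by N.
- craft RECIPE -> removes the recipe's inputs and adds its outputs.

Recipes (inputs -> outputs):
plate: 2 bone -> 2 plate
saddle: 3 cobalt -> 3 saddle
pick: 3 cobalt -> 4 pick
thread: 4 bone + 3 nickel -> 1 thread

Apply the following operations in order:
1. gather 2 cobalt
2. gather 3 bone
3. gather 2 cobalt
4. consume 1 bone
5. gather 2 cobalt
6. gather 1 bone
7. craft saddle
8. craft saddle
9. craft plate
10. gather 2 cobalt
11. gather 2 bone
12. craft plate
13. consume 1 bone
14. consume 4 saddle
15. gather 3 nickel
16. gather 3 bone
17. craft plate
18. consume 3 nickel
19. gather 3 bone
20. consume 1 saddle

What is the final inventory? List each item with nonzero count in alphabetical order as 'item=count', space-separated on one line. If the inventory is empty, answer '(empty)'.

Answer: bone=4 cobalt=2 plate=6 saddle=1

Derivation:
After 1 (gather 2 cobalt): cobalt=2
After 2 (gather 3 bone): bone=3 cobalt=2
After 3 (gather 2 cobalt): bone=3 cobalt=4
After 4 (consume 1 bone): bone=2 cobalt=4
After 5 (gather 2 cobalt): bone=2 cobalt=6
After 6 (gather 1 bone): bone=3 cobalt=6
After 7 (craft saddle): bone=3 cobalt=3 saddle=3
After 8 (craft saddle): bone=3 saddle=6
After 9 (craft plate): bone=1 plate=2 saddle=6
After 10 (gather 2 cobalt): bone=1 cobalt=2 plate=2 saddle=6
After 11 (gather 2 bone): bone=3 cobalt=2 plate=2 saddle=6
After 12 (craft plate): bone=1 cobalt=2 plate=4 saddle=6
After 13 (consume 1 bone): cobalt=2 plate=4 saddle=6
After 14 (consume 4 saddle): cobalt=2 plate=4 saddle=2
After 15 (gather 3 nickel): cobalt=2 nickel=3 plate=4 saddle=2
After 16 (gather 3 bone): bone=3 cobalt=2 nickel=3 plate=4 saddle=2
After 17 (craft plate): bone=1 cobalt=2 nickel=3 plate=6 saddle=2
After 18 (consume 3 nickel): bone=1 cobalt=2 plate=6 saddle=2
After 19 (gather 3 bone): bone=4 cobalt=2 plate=6 saddle=2
After 20 (consume 1 saddle): bone=4 cobalt=2 plate=6 saddle=1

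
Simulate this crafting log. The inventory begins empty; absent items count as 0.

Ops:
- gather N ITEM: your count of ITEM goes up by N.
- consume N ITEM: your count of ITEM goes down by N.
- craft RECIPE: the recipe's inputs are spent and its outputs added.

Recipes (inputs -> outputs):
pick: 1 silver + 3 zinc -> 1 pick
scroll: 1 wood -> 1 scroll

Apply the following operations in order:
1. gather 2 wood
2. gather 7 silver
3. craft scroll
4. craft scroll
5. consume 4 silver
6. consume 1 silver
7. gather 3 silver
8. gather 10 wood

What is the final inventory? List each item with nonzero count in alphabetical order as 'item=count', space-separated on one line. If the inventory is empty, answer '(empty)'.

After 1 (gather 2 wood): wood=2
After 2 (gather 7 silver): silver=7 wood=2
After 3 (craft scroll): scroll=1 silver=7 wood=1
After 4 (craft scroll): scroll=2 silver=7
After 5 (consume 4 silver): scroll=2 silver=3
After 6 (consume 1 silver): scroll=2 silver=2
After 7 (gather 3 silver): scroll=2 silver=5
After 8 (gather 10 wood): scroll=2 silver=5 wood=10

Answer: scroll=2 silver=5 wood=10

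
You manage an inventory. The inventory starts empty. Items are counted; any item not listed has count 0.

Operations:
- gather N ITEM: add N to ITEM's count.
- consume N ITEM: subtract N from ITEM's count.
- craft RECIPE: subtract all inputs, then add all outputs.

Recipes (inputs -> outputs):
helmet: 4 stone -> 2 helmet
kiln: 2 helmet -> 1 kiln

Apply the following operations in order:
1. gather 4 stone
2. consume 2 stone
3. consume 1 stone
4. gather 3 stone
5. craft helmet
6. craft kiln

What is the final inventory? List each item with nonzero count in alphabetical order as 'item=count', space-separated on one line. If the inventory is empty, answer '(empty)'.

After 1 (gather 4 stone): stone=4
After 2 (consume 2 stone): stone=2
After 3 (consume 1 stone): stone=1
After 4 (gather 3 stone): stone=4
After 5 (craft helmet): helmet=2
After 6 (craft kiln): kiln=1

Answer: kiln=1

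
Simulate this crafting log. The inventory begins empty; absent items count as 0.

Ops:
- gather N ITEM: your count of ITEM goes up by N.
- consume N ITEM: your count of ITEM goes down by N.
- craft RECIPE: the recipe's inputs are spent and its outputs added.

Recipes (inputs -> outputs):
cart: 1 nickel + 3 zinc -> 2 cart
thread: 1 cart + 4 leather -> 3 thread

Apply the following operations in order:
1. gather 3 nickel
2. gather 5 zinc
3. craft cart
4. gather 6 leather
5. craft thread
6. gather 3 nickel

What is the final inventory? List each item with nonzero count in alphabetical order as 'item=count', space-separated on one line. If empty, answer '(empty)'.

After 1 (gather 3 nickel): nickel=3
After 2 (gather 5 zinc): nickel=3 zinc=5
After 3 (craft cart): cart=2 nickel=2 zinc=2
After 4 (gather 6 leather): cart=2 leather=6 nickel=2 zinc=2
After 5 (craft thread): cart=1 leather=2 nickel=2 thread=3 zinc=2
After 6 (gather 3 nickel): cart=1 leather=2 nickel=5 thread=3 zinc=2

Answer: cart=1 leather=2 nickel=5 thread=3 zinc=2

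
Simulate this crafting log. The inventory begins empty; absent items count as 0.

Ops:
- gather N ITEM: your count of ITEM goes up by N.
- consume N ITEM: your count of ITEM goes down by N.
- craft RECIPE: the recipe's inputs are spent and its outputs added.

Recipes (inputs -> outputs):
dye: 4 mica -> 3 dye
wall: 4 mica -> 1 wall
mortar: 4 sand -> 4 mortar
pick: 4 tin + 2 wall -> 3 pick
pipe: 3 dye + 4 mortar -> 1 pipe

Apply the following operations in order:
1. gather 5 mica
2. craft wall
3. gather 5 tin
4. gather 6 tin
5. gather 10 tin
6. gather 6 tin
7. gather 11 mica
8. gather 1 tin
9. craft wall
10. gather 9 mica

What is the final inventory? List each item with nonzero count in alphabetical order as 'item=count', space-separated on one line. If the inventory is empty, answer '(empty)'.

After 1 (gather 5 mica): mica=5
After 2 (craft wall): mica=1 wall=1
After 3 (gather 5 tin): mica=1 tin=5 wall=1
After 4 (gather 6 tin): mica=1 tin=11 wall=1
After 5 (gather 10 tin): mica=1 tin=21 wall=1
After 6 (gather 6 tin): mica=1 tin=27 wall=1
After 7 (gather 11 mica): mica=12 tin=27 wall=1
After 8 (gather 1 tin): mica=12 tin=28 wall=1
After 9 (craft wall): mica=8 tin=28 wall=2
After 10 (gather 9 mica): mica=17 tin=28 wall=2

Answer: mica=17 tin=28 wall=2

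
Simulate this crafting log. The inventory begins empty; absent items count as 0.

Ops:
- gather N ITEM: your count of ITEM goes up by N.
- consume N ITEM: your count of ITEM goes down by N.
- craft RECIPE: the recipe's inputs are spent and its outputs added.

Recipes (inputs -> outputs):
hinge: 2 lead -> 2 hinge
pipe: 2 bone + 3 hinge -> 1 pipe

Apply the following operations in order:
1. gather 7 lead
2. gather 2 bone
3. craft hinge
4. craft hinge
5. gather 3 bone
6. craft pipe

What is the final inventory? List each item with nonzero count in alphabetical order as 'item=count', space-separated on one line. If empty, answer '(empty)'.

Answer: bone=3 hinge=1 lead=3 pipe=1

Derivation:
After 1 (gather 7 lead): lead=7
After 2 (gather 2 bone): bone=2 lead=7
After 3 (craft hinge): bone=2 hinge=2 lead=5
After 4 (craft hinge): bone=2 hinge=4 lead=3
After 5 (gather 3 bone): bone=5 hinge=4 lead=3
After 6 (craft pipe): bone=3 hinge=1 lead=3 pipe=1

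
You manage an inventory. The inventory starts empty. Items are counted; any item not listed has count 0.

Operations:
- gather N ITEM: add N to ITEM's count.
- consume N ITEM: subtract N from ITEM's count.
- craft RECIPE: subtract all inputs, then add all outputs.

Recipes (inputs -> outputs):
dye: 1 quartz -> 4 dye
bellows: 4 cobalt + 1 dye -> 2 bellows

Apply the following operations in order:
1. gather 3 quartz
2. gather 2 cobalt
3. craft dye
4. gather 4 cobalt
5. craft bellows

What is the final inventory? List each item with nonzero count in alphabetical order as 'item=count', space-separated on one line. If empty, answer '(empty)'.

Answer: bellows=2 cobalt=2 dye=3 quartz=2

Derivation:
After 1 (gather 3 quartz): quartz=3
After 2 (gather 2 cobalt): cobalt=2 quartz=3
After 3 (craft dye): cobalt=2 dye=4 quartz=2
After 4 (gather 4 cobalt): cobalt=6 dye=4 quartz=2
After 5 (craft bellows): bellows=2 cobalt=2 dye=3 quartz=2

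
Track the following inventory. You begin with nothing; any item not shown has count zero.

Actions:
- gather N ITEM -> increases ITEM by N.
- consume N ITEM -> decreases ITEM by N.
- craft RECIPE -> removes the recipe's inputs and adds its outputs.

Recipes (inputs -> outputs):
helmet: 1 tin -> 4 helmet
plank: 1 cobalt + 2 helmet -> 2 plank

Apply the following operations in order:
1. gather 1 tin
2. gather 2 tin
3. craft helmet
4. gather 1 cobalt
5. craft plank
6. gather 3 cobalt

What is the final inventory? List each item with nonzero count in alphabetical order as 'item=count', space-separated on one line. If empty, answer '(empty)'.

Answer: cobalt=3 helmet=2 plank=2 tin=2

Derivation:
After 1 (gather 1 tin): tin=1
After 2 (gather 2 tin): tin=3
After 3 (craft helmet): helmet=4 tin=2
After 4 (gather 1 cobalt): cobalt=1 helmet=4 tin=2
After 5 (craft plank): helmet=2 plank=2 tin=2
After 6 (gather 3 cobalt): cobalt=3 helmet=2 plank=2 tin=2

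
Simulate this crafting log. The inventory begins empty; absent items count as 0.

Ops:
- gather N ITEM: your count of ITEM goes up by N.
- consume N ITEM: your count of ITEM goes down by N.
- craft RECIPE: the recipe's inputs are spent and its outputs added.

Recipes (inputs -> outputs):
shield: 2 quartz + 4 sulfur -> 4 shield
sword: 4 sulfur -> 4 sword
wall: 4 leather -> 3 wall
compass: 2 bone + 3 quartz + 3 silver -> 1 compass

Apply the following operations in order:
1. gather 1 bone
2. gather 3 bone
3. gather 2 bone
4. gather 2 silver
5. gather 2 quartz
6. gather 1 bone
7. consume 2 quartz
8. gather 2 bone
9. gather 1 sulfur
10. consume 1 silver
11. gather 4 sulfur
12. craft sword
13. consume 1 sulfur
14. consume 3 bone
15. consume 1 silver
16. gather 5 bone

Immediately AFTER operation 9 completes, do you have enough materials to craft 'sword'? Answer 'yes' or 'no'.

Answer: no

Derivation:
After 1 (gather 1 bone): bone=1
After 2 (gather 3 bone): bone=4
After 3 (gather 2 bone): bone=6
After 4 (gather 2 silver): bone=6 silver=2
After 5 (gather 2 quartz): bone=6 quartz=2 silver=2
After 6 (gather 1 bone): bone=7 quartz=2 silver=2
After 7 (consume 2 quartz): bone=7 silver=2
After 8 (gather 2 bone): bone=9 silver=2
After 9 (gather 1 sulfur): bone=9 silver=2 sulfur=1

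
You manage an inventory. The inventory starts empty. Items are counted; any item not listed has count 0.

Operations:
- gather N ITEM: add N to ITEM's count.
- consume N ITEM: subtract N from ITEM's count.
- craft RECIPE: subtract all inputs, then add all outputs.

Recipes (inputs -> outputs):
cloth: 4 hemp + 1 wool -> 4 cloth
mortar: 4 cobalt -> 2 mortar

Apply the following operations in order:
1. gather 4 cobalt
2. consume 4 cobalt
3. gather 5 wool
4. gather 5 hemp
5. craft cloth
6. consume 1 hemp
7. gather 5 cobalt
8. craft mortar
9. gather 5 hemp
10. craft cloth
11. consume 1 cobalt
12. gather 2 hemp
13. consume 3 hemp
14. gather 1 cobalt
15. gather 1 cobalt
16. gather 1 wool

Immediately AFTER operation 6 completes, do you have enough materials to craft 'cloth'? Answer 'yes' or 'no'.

After 1 (gather 4 cobalt): cobalt=4
After 2 (consume 4 cobalt): (empty)
After 3 (gather 5 wool): wool=5
After 4 (gather 5 hemp): hemp=5 wool=5
After 5 (craft cloth): cloth=4 hemp=1 wool=4
After 6 (consume 1 hemp): cloth=4 wool=4

Answer: no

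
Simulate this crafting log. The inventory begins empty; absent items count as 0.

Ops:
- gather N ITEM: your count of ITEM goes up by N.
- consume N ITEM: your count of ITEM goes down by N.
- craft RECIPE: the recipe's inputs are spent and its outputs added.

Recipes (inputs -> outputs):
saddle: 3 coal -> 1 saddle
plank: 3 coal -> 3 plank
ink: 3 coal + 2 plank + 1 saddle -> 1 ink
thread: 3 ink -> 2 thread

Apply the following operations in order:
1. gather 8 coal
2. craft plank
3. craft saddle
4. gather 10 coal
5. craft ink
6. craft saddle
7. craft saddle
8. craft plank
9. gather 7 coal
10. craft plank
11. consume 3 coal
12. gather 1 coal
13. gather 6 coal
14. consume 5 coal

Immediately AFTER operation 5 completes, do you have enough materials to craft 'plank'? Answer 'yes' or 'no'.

After 1 (gather 8 coal): coal=8
After 2 (craft plank): coal=5 plank=3
After 3 (craft saddle): coal=2 plank=3 saddle=1
After 4 (gather 10 coal): coal=12 plank=3 saddle=1
After 5 (craft ink): coal=9 ink=1 plank=1

Answer: yes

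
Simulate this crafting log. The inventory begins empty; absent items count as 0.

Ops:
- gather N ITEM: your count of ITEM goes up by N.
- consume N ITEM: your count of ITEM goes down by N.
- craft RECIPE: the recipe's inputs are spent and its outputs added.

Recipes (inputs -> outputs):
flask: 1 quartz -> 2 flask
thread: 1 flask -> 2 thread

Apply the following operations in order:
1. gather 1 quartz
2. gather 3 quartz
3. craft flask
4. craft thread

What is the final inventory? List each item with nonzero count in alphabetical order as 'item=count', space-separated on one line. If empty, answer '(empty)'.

Answer: flask=1 quartz=3 thread=2

Derivation:
After 1 (gather 1 quartz): quartz=1
After 2 (gather 3 quartz): quartz=4
After 3 (craft flask): flask=2 quartz=3
After 4 (craft thread): flask=1 quartz=3 thread=2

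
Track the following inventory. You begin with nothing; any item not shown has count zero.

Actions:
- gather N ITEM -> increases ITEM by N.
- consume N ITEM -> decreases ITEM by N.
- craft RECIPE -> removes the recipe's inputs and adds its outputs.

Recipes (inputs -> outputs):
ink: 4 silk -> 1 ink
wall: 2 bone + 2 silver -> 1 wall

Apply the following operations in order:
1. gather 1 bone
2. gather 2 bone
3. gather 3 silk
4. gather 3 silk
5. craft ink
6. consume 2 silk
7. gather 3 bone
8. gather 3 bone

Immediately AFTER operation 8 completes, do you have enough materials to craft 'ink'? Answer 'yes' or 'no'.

Answer: no

Derivation:
After 1 (gather 1 bone): bone=1
After 2 (gather 2 bone): bone=3
After 3 (gather 3 silk): bone=3 silk=3
After 4 (gather 3 silk): bone=3 silk=6
After 5 (craft ink): bone=3 ink=1 silk=2
After 6 (consume 2 silk): bone=3 ink=1
After 7 (gather 3 bone): bone=6 ink=1
After 8 (gather 3 bone): bone=9 ink=1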